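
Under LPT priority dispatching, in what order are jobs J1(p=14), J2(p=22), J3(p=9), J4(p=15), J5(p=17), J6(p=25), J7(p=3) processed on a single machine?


LPT: sort by longest processing time first
  J6: p=25
  J2: p=22
  J5: p=17
  J4: p=15
  J1: p=14
  J3: p=9
  J7: p=3
Order: J6 → J2 → J5 → J4 → J1 → J3 → J7


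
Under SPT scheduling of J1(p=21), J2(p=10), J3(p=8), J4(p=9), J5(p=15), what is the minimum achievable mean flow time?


SPT order: J3 → J4 → J2 → J5 → J1
Completion times:
  J3: C=8
  J4: C=17
  J2: C=27
  J5: C=42
  J1: C=63
Sum = 157, n = 5
Mean flow = 157/5
= 31.40


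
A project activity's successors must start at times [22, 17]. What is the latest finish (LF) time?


LF = min of all successor start times
Successors start at: [22, 17]
LF = min(22, 17)
= 17


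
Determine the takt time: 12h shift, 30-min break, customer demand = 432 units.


Available = 12×60 - 30 = 690 min
Takt time = 690 / 432
= 1.60 min/unit


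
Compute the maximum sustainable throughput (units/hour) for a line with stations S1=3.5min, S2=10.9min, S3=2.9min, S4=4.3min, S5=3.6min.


Bottleneck = longest station time
Station times: [3.5, 10.9, 2.9, 4.3, 3.6]
Max = 10.9 min
Rate = 60 / 10.9
= 5.50 units/hour (bottleneck: 10.9min)


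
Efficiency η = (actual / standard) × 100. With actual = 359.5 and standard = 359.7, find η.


Efficiency = (actual / standard) × 100
= (359.5 / 359.7) × 100
= 99.9%


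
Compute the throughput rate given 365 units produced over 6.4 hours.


Throughput = units / time
= 365 / 6.4
= 57.0 units/hour


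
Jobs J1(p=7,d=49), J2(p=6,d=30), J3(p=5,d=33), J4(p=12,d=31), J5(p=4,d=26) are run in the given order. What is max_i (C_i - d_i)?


Lateness per job (L = C - d):
  J1: C=7, d=49, L=-42
  J2: C=13, d=30, L=-17
  J3: C=18, d=33, L=-15
  J4: C=30, d=31, L=-1
  J5: C=34, d=26, L=8
Lmax = max(-42, -17, -15, -1, 8)
= 8


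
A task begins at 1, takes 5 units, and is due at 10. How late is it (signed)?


Completion = 1 + 5 = 6
Lateness = C - d = 6 - 10
= -4


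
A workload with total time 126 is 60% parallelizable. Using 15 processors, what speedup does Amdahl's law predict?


Amdahl's law: T_p = T × ((1-p) + p/N)
= 126 × ((1-0.6) + 0.6/15)
= 126 × (0.40 + 0.0400)
= 126 × 0.4400
= 55.44
Speedup = 126/55.44
= 2.27×


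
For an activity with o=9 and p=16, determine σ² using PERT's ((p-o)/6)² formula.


σ² = ((p - o) / 6)² = (p - o)² / 36
= (16 - 9)² / 36
= 7² / 36
= 49 / 36
= 1.3611


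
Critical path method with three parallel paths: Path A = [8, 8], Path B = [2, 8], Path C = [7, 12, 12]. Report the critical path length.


Path A: 8 + 8 = 16
Path B: 2 + 8 = 10
Path C: 7 + 12 + 12 = 31
Critical path = longest = max(16, 10, 31)
= 31 (Path C)


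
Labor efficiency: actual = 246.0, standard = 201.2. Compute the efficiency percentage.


Efficiency = (actual / standard) × 100
= (246.0 / 201.2) × 100
= 122.3%


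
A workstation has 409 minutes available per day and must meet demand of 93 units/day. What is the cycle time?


Cycle time = available time / demand
= 409 / 93
= 4.40 min/unit


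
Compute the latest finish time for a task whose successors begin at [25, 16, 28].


LF = min of all successor start times
Successors start at: [25, 16, 28]
LF = min(25, 16, 28)
= 16


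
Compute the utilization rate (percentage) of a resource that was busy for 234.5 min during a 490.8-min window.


Utilization = busy / total × 100
= 234.5 / 490.8 × 100
= 47.8%


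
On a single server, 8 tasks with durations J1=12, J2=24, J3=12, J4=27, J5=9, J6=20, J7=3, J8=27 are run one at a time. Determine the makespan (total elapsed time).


Sequential makespan: sum all processing times
= 12 + 24 + 12 + 27 + 9 + 20 + 3 + 27
= 134 time units


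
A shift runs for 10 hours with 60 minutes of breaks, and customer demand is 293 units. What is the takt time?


Available = 10×60 - 60 = 540 min
Takt time = 540 / 293
= 1.84 min/unit


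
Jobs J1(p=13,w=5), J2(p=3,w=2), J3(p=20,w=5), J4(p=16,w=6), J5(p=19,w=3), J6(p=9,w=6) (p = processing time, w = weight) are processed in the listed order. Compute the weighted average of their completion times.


Completion times:
  J1: C=13, w×C=5×13=65
  J2: C=16, w×C=2×16=32
  J3: C=36, w×C=5×36=180
  J4: C=52, w×C=6×52=312
  J5: C=71, w×C=3×71=213
  J6: C=80, w×C=6×80=480
Sum w×C = 1282
Sum w = 27
Weighted avg = 1282/27
= 47.48


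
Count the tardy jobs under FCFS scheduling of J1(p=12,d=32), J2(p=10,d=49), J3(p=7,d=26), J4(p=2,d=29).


Completion vs due date:
  J1: C=12, d=32 → on time
  J2: C=22, d=49 → on time
  J3: C=29, d=26 → TARDY
  J4: C=31, d=29 → TARDY
Tardy jobs: J3, J4
Count = 2


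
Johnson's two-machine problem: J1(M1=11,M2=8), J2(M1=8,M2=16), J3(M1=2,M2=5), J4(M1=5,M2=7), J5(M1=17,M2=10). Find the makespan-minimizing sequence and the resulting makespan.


Johnson's rule:
Group 1 (M1≤M2, sort by M1): ['J3', 'J4', 'J2']
Group 2 (M1>M2, sort desc M2): ['J5', 'J1']
Sequence: J3 → J4 → J2 → J5 → J1
Makespan calculation:
  J3: M1 done=2, M2 done=7
  J4: M1 done=7, M2 done=14
  J2: M1 done=15, M2 done=31
  J5: M1 done=32, M2 done=42
  J1: M1 done=43, M2 done=51
= Sequence: J3 → J4 → J2 → J5 → J1, Makespan: 51


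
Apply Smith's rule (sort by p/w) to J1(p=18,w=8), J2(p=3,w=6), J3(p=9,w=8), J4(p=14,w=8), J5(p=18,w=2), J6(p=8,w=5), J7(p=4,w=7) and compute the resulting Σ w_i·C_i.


WSPT order (by p/w): J2 → J7 → J3 → J6 → J4 → J1 → J5
  J2: C=3, w·C=6×3=18
  J7: C=7, w·C=7×7=49
  J3: C=16, w·C=8×16=128
  J6: C=24, w·C=5×24=120
  J4: C=38, w·C=8×38=304
  J1: C=56, w·C=8×56=448
  J5: C=74, w·C=2×74=148
Σ w·C = 1215
= 1215


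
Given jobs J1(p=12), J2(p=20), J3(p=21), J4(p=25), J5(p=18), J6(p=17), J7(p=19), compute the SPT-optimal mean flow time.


SPT order: J1 → J6 → J5 → J7 → J2 → J3 → J4
Completion times:
  J1: C=12
  J6: C=29
  J5: C=47
  J7: C=66
  J2: C=86
  J3: C=107
  J4: C=132
Sum = 479, n = 7
Mean flow = 479/7
= 68.43


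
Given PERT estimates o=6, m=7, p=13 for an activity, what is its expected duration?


te = (o + 4m + p) / 6
= (6 + 4×7 + 13) / 6
= (6 + 28 + 13) / 6
= 47 / 6
= 7.83


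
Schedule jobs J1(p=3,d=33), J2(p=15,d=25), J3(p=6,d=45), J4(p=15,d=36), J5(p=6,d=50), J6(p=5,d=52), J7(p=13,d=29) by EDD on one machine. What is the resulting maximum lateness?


EDD order: J2 → J7 → J1 → J4 → J3 → J5 → J6
Completion and lateness:
  J2: C=15, d=25, L=15-25=-10
  J7: C=28, d=29, L=28-29=-1
  J1: C=31, d=33, L=31-33=-2
  J4: C=46, d=36, L=46-36=10
  J3: C=52, d=45, L=52-45=7
  J5: C=58, d=50, L=58-50=8
  J6: C=63, d=52, L=63-52=11
Lmax = max(-10, -1, -2, 10, 7, 8, 11)
= 11


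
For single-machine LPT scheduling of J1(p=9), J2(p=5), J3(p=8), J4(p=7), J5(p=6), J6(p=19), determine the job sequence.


LPT: sort by longest processing time first
  J6: p=19
  J1: p=9
  J3: p=8
  J4: p=7
  J5: p=6
  J2: p=5
Order: J6 → J1 → J3 → J4 → J5 → J2


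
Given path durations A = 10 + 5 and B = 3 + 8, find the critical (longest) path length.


Path A: 10 + 5 = 15
Path B: 3 + 8 = 11
Critical path = longest = max(15, 11)
= 15 (Path A)


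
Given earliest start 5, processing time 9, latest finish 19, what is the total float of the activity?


EF = ES + duration = 5 + 9 = 14
LS = LF - duration = 19 - 9 = 10
Total Float = LF - EF = 19 - 14
(or LS - ES = 10 - 5)
= 5


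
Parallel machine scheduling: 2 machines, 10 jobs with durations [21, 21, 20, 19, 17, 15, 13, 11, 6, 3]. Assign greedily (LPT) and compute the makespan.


Jobs (LPT sorted): [21, 21, 20, 19, 17, 15, 13, 11, 6, 3]
Machines: 2
  J=21 → Machine 1 (load: 0+21=21)
  J=21 → Machine 2 (load: 0+21=21)
  J=20 → Machine 1 (load: 21+20=41)
  J=19 → Machine 2 (load: 21+19=40)
  J=17 → Machine 2 (load: 40+17=57)
  J=15 → Machine 1 (load: 41+15=56)
  J=13 → Machine 1 (load: 56+13=69)
  J=11 → Machine 2 (load: 57+11=68)
  J=6 → Machine 2 (load: 68+6=74)
  J=3 → Machine 1 (load: 69+3=72)
Machine loads: [72, 74]
Makespan = max = 74 time units


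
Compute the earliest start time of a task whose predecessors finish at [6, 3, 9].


ES = max of all predecessor completion times
Predecessors: [6, 3, 9]
ES = max(6, 3, 9)
= 9


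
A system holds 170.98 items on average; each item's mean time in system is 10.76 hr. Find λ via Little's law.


Little's law: L = λW → λ = L / W
= 170.98 / 10.76
= 15.89 per hour


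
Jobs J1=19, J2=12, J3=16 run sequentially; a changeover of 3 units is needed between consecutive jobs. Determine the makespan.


Makespan = Σ processing + (n-1) × setup
= (19 + 12 + 16) + (3-1)×3
= 47 + 6
= 53 time units


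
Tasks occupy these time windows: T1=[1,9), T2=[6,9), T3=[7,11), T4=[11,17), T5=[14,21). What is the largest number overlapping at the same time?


Check each time point for overlaps:
  t=7: 3 tasks active (T1, T2, T3)
Max concurrent = 3


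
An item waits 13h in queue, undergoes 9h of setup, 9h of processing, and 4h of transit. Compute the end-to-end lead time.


Lead time = queue + setup + processing + transit
= 13 + 9 + 9 + 4
= 35 hours


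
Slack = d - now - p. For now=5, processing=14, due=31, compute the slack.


Slack = due - current_time - processing
= 31 - 5 - 14
= 12


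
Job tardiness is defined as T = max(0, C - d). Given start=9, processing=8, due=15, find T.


Completion = start + processing = 9 + 8 = 17
Tardiness = max(0, C - d) = max(0, 17 - 15)
= max(0, 2)
= 2


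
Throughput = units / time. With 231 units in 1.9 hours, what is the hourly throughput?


Throughput = units / time
= 231 / 1.9
= 121.6 units/hour


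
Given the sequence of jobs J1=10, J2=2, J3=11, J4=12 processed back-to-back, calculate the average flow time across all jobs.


Completion times:
  J1: completes at 10
  J2: completes at 12
  J3: completes at 23
  J4: completes at 35
Sum = 80
Average = 80/4
= 20.00


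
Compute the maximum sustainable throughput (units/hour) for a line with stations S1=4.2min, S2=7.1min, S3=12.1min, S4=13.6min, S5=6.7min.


Bottleneck = longest station time
Station times: [4.2, 7.1, 12.1, 13.6, 6.7]
Max = 13.6 min
Rate = 60 / 13.6
= 4.41 units/hour (bottleneck: 13.6min)


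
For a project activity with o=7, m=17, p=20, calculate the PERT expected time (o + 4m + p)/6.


te = (o + 4m + p) / 6
= (7 + 4×17 + 20) / 6
= (7 + 68 + 20) / 6
= 95 / 6
= 15.83


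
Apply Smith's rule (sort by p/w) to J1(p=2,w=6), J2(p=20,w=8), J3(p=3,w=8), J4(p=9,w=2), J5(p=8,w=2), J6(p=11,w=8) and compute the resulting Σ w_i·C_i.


WSPT order (by p/w): J1 → J3 → J6 → J2 → J5 → J4
  J1: C=2, w·C=6×2=12
  J3: C=5, w·C=8×5=40
  J6: C=16, w·C=8×16=128
  J2: C=36, w·C=8×36=288
  J5: C=44, w·C=2×44=88
  J4: C=53, w·C=2×53=106
Σ w·C = 662
= 662


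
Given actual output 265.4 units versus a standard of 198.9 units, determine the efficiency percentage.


Efficiency = (actual / standard) × 100
= (265.4 / 198.9) × 100
= 133.4%


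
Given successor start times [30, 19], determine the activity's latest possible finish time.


LF = min of all successor start times
Successors start at: [30, 19]
LF = min(30, 19)
= 19


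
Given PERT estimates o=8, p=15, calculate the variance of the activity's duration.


σ² = ((p - o) / 6)² = (p - o)² / 36
= (15 - 8)² / 36
= 7² / 36
= 49 / 36
= 1.3611


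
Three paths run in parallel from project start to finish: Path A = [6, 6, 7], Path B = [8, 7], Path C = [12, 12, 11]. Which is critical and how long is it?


Path A: 6 + 6 + 7 = 19
Path B: 8 + 7 = 15
Path C: 12 + 12 + 11 = 35
Critical path = longest = max(19, 15, 35)
= 35 (Path C)


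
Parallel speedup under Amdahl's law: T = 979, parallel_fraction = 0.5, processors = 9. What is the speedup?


Amdahl's law: T_p = T × ((1-p) + p/N)
= 979 × ((1-0.5) + 0.5/9)
= 979 × (0.50 + 0.0556)
= 979 × 0.5556
= 543.89
Speedup = 979/543.89
= 1.80×


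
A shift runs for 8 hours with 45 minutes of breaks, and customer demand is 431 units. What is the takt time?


Available = 8×60 - 45 = 435 min
Takt time = 435 / 431
= 1.01 min/unit


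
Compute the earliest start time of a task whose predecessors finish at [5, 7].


ES = max of all predecessor completion times
Predecessors: [5, 7]
ES = max(5, 7)
= 7


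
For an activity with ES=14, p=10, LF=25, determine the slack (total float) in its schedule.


EF = ES + duration = 14 + 10 = 24
LS = LF - duration = 25 - 10 = 15
Total Float = LF - EF = 25 - 24
(or LS - ES = 15 - 14)
= 1


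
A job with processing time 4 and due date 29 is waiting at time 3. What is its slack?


Slack = due - current_time - processing
= 29 - 3 - 4
= 22


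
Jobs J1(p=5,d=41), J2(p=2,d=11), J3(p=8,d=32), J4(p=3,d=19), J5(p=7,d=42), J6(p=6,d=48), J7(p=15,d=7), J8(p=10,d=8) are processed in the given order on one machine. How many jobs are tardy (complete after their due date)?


Completion vs due date:
  J1: C=5, d=41 → on time
  J2: C=7, d=11 → on time
  J3: C=15, d=32 → on time
  J4: C=18, d=19 → on time
  J5: C=25, d=42 → on time
  J6: C=31, d=48 → on time
  J7: C=46, d=7 → TARDY
  J8: C=56, d=8 → TARDY
Tardy jobs: J7, J8
Count = 2


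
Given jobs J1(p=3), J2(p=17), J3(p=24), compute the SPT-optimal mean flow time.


SPT order: J1 → J2 → J3
Completion times:
  J1: C=3
  J2: C=20
  J3: C=44
Sum = 67, n = 3
Mean flow = 67/3
= 22.33


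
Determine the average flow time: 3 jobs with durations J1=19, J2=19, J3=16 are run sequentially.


Completion times:
  J1: completes at 19
  J2: completes at 38
  J3: completes at 54
Sum = 111
Average = 111/3
= 37.00


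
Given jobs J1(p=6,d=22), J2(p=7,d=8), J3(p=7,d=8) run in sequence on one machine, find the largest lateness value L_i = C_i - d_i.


Lateness per job (L = C - d):
  J1: C=6, d=22, L=-16
  J2: C=13, d=8, L=5
  J3: C=20, d=8, L=12
Lmax = max(-16, 5, 12)
= 12


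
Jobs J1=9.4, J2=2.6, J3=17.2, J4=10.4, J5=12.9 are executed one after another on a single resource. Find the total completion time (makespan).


Sequential makespan: sum all processing times
= 9.4 + 2.6 + 17.2 + 10.4 + 12.9
= 52.5 time units


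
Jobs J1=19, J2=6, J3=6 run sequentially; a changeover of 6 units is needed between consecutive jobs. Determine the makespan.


Makespan = Σ processing + (n-1) × setup
= (19 + 6 + 6) + (3-1)×6
= 31 + 12
= 43 time units


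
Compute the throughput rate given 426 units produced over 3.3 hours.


Throughput = units / time
= 426 / 3.3
= 129.1 units/hour


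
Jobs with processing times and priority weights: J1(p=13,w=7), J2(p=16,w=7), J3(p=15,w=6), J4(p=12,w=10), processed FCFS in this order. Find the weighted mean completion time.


Completion times:
  J1: C=13, w×C=7×13=91
  J2: C=29, w×C=7×29=203
  J3: C=44, w×C=6×44=264
  J4: C=56, w×C=10×56=560
Sum w×C = 1118
Sum w = 30
Weighted avg = 1118/30
= 37.27


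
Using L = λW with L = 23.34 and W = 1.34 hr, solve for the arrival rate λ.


Little's law: L = λW → λ = L / W
= 23.34 / 1.34
= 17.42 per hour


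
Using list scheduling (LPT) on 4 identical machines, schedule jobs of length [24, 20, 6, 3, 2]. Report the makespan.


Jobs (LPT sorted): [24, 20, 6, 3, 2]
Machines: 4
  J=24 → Machine 1 (load: 0+24=24)
  J=20 → Machine 2 (load: 0+20=20)
  J=6 → Machine 3 (load: 0+6=6)
  J=3 → Machine 4 (load: 0+3=3)
  J=2 → Machine 4 (load: 3+2=5)
Machine loads: [24, 20, 6, 5]
Makespan = max = 24 time units


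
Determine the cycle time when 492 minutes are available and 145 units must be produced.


Cycle time = available time / demand
= 492 / 145
= 3.39 min/unit


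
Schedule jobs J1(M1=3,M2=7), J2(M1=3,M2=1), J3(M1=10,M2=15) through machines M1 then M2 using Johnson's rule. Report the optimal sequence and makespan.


Johnson's rule:
Group 1 (M1≤M2, sort by M1): ['J1', 'J3']
Group 2 (M1>M2, sort desc M2): ['J2']
Sequence: J1 → J3 → J2
Makespan calculation:
  J1: M1 done=3, M2 done=10
  J3: M1 done=13, M2 done=28
  J2: M1 done=16, M2 done=29
= Sequence: J1 → J3 → J2, Makespan: 29


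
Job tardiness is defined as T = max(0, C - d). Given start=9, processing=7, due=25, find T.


Completion = start + processing = 9 + 7 = 16
Tardiness = max(0, C - d) = max(0, 16 - 25)
= max(0, -9)
= 0


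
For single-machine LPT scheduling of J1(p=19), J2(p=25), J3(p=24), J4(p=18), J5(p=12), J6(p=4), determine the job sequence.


LPT: sort by longest processing time first
  J2: p=25
  J3: p=24
  J1: p=19
  J4: p=18
  J5: p=12
  J6: p=4
Order: J2 → J3 → J1 → J4 → J5 → J6


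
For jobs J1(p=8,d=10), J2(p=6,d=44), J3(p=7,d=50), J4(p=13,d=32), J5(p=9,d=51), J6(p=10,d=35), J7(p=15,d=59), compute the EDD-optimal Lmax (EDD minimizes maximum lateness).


EDD order: J1 → J4 → J6 → J2 → J3 → J5 → J7
Completion and lateness:
  J1: C=8, d=10, L=8-10=-2
  J4: C=21, d=32, L=21-32=-11
  J6: C=31, d=35, L=31-35=-4
  J2: C=37, d=44, L=37-44=-7
  J3: C=44, d=50, L=44-50=-6
  J5: C=53, d=51, L=53-51=2
  J7: C=68, d=59, L=68-59=9
Lmax = max(-2, -11, -4, -7, -6, 2, 9)
= 9


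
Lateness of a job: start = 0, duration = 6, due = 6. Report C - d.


Completion = 0 + 6 = 6
Lateness = C - d = 6 - 6
= 0


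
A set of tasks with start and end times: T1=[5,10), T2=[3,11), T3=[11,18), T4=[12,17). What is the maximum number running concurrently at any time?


Check each time point for overlaps:
  t=5: 2 tasks active (T1, T2)
Max concurrent = 2


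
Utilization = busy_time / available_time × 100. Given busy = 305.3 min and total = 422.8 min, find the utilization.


Utilization = busy / total × 100
= 305.3 / 422.8 × 100
= 72.2%


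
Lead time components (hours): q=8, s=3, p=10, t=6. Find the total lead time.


Lead time = queue + setup + processing + transit
= 8 + 3 + 10 + 6
= 27 hours


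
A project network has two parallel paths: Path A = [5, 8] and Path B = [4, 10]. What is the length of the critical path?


Path A: 5 + 8 = 13
Path B: 4 + 10 = 14
Critical path = longest = max(13, 14)
= 14 (Path B)


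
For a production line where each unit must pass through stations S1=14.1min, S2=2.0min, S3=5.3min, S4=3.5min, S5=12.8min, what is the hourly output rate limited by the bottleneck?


Bottleneck = longest station time
Station times: [14.1, 2.0, 5.3, 3.5, 12.8]
Max = 14.1 min
Rate = 60 / 14.1
= 4.26 units/hour (bottleneck: 14.1min)


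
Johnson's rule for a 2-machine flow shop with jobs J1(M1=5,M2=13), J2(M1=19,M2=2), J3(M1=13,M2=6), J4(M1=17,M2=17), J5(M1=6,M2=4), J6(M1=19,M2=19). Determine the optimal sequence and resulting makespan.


Johnson's rule:
Group 1 (M1≤M2, sort by M1): ['J1', 'J4', 'J6']
Group 2 (M1>M2, sort desc M2): ['J3', 'J5', 'J2']
Sequence: J1 → J4 → J6 → J3 → J5 → J2
Makespan calculation:
  J1: M1 done=5, M2 done=18
  J4: M1 done=22, M2 done=39
  J6: M1 done=41, M2 done=60
  J3: M1 done=54, M2 done=66
  J5: M1 done=60, M2 done=70
  J2: M1 done=79, M2 done=81
= Sequence: J1 → J4 → J6 → J3 → J5 → J2, Makespan: 81


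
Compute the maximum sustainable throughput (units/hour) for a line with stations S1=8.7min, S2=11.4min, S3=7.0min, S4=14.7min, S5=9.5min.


Bottleneck = longest station time
Station times: [8.7, 11.4, 7.0, 14.7, 9.5]
Max = 14.7 min
Rate = 60 / 14.7
= 4.08 units/hour (bottleneck: 14.7min)


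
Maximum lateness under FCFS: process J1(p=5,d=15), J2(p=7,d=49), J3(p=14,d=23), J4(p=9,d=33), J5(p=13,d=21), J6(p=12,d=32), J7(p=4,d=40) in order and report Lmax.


Lateness per job (L = C - d):
  J1: C=5, d=15, L=-10
  J2: C=12, d=49, L=-37
  J3: C=26, d=23, L=3
  J4: C=35, d=33, L=2
  J5: C=48, d=21, L=27
  J6: C=60, d=32, L=28
  J7: C=64, d=40, L=24
Lmax = max(-10, -37, 3, 2, 27, 28, 24)
= 28


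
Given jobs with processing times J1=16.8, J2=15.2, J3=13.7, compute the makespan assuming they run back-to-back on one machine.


Sequential makespan: sum all processing times
= 16.8 + 15.2 + 13.7
= 45.7 time units


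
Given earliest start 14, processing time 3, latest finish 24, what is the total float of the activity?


EF = ES + duration = 14 + 3 = 17
LS = LF - duration = 24 - 3 = 21
Total Float = LF - EF = 24 - 17
(or LS - ES = 21 - 14)
= 7


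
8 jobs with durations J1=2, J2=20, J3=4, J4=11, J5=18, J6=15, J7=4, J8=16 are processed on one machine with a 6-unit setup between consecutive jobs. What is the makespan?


Makespan = Σ processing + (n-1) × setup
= (2 + 20 + 4 + 11 + 18 + 15 + 4 + 16) + (8-1)×6
= 90 + 42
= 132 time units


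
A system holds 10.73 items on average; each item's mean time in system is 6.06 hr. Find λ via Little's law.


Little's law: L = λW → λ = L / W
= 10.73 / 6.06
= 1.77 per hour


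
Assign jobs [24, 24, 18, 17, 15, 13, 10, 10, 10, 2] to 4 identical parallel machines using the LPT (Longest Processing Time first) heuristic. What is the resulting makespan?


Jobs (LPT sorted): [24, 24, 18, 17, 15, 13, 10, 10, 10, 2]
Machines: 4
  J=24 → Machine 1 (load: 0+24=24)
  J=24 → Machine 2 (load: 0+24=24)
  J=18 → Machine 3 (load: 0+18=18)
  J=17 → Machine 4 (load: 0+17=17)
  J=15 → Machine 4 (load: 17+15=32)
  J=13 → Machine 3 (load: 18+13=31)
  J=10 → Machine 1 (load: 24+10=34)
  J=10 → Machine 2 (load: 24+10=34)
  J=10 → Machine 3 (load: 31+10=41)
  J=2 → Machine 4 (load: 32+2=34)
Machine loads: [34, 34, 41, 34]
Makespan = max = 41 time units


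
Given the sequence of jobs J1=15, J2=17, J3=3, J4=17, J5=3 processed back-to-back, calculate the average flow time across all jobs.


Completion times:
  J1: completes at 15
  J2: completes at 32
  J3: completes at 35
  J4: completes at 52
  J5: completes at 55
Sum = 189
Average = 189/5
= 37.80


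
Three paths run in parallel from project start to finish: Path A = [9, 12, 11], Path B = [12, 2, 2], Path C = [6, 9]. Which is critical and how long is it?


Path A: 9 + 12 + 11 = 32
Path B: 12 + 2 + 2 = 16
Path C: 6 + 9 = 15
Critical path = longest = max(32, 16, 15)
= 32 (Path A)


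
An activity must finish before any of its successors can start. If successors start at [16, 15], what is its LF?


LF = min of all successor start times
Successors start at: [16, 15]
LF = min(16, 15)
= 15


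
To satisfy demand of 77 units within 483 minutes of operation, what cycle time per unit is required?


Cycle time = available time / demand
= 483 / 77
= 6.27 min/unit


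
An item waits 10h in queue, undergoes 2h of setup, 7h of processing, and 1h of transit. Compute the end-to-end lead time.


Lead time = queue + setup + processing + transit
= 10 + 2 + 7 + 1
= 20 hours


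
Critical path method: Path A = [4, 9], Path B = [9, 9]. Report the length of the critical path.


Path A: 4 + 9 = 13
Path B: 9 + 9 = 18
Critical path = longest = max(13, 18)
= 18 (Path B)


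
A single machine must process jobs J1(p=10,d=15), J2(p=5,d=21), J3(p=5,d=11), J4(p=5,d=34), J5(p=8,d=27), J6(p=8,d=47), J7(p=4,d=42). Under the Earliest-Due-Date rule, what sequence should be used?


EDD: sort by earliest due date
  J3: d=11, p=5
  J1: d=15, p=10
  J2: d=21, p=5
  J5: d=27, p=8
  J4: d=34, p=5
  J7: d=42, p=4
  J6: d=47, p=8
Order: J3 → J1 → J2 → J5 → J4 → J7 → J6


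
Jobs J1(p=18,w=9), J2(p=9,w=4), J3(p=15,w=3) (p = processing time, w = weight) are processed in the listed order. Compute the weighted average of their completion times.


Completion times:
  J1: C=18, w×C=9×18=162
  J2: C=27, w×C=4×27=108
  J3: C=42, w×C=3×42=126
Sum w×C = 396
Sum w = 16
Weighted avg = 396/16
= 24.75


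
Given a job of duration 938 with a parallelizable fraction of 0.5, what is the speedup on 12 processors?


Amdahl's law: T_p = T × ((1-p) + p/N)
= 938 × ((1-0.5) + 0.5/12)
= 938 × (0.50 + 0.0417)
= 938 × 0.5417
= 508.08
Speedup = 938/508.08
= 1.85×


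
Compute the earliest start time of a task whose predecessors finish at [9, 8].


ES = max of all predecessor completion times
Predecessors: [9, 8]
ES = max(9, 8)
= 9


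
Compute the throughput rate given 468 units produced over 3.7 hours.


Throughput = units / time
= 468 / 3.7
= 126.5 units/hour


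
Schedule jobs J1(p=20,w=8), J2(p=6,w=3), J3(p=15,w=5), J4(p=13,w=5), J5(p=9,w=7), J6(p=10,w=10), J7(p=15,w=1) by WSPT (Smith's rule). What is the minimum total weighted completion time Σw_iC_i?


WSPT order (by p/w): J6 → J5 → J2 → J1 → J4 → J3 → J7
  J6: C=10, w·C=10×10=100
  J5: C=19, w·C=7×19=133
  J2: C=25, w·C=3×25=75
  J1: C=45, w·C=8×45=360
  J4: C=58, w·C=5×58=290
  J3: C=73, w·C=5×73=365
  J7: C=88, w·C=1×88=88
Σ w·C = 1411
= 1411


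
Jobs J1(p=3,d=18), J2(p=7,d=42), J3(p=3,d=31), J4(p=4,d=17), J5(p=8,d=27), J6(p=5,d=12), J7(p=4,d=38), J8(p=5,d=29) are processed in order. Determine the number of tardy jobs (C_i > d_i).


Completion vs due date:
  J1: C=3, d=18 → on time
  J2: C=10, d=42 → on time
  J3: C=13, d=31 → on time
  J4: C=17, d=17 → on time
  J5: C=25, d=27 → on time
  J6: C=30, d=12 → TARDY
  J7: C=34, d=38 → on time
  J8: C=39, d=29 → TARDY
Tardy jobs: J6, J8
Count = 2


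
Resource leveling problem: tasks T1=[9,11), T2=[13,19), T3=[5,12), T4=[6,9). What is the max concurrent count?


Check each time point for overlaps:
  t=6: 2 tasks active (T3, T4)
Max concurrent = 2


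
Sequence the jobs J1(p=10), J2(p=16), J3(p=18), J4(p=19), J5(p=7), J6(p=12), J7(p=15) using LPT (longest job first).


LPT: sort by longest processing time first
  J4: p=19
  J3: p=18
  J2: p=16
  J7: p=15
  J6: p=12
  J1: p=10
  J5: p=7
Order: J4 → J3 → J2 → J7 → J6 → J1 → J5


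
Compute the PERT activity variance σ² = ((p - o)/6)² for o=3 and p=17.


σ² = ((p - o) / 6)² = (p - o)² / 36
= (17 - 3)² / 36
= 14² / 36
= 196 / 36
= 5.4444


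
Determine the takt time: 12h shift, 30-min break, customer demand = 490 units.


Available = 12×60 - 30 = 690 min
Takt time = 690 / 490
= 1.41 min/unit


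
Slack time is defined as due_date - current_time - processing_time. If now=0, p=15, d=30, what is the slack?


Slack = due - current_time - processing
= 30 - 0 - 15
= 15


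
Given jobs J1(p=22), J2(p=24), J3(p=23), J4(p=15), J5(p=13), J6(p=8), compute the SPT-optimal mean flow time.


SPT order: J6 → J5 → J4 → J1 → J3 → J2
Completion times:
  J6: C=8
  J5: C=21
  J4: C=36
  J1: C=58
  J3: C=81
  J2: C=105
Sum = 309, n = 6
Mean flow = 309/6
= 51.50


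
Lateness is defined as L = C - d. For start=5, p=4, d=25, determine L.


Completion = 5 + 4 = 9
Lateness = C - d = 9 - 25
= -16


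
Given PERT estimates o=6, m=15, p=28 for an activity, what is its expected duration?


te = (o + 4m + p) / 6
= (6 + 4×15 + 28) / 6
= (6 + 60 + 28) / 6
= 94 / 6
= 15.67


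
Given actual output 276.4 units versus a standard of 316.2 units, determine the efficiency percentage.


Efficiency = (actual / standard) × 100
= (276.4 / 316.2) × 100
= 87.4%


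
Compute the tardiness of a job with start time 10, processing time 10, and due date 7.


Completion = start + processing = 10 + 10 = 20
Tardiness = max(0, C - d) = max(0, 20 - 7)
= max(0, 13)
= 13


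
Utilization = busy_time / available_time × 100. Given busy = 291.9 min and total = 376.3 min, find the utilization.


Utilization = busy / total × 100
= 291.9 / 376.3 × 100
= 77.6%


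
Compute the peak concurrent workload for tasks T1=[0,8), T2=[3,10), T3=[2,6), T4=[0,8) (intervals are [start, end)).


Check each time point for overlaps:
  t=3: 4 tasks active (T1, T2, T3, T4)
Max concurrent = 4


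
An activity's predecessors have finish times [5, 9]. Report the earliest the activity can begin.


ES = max of all predecessor completion times
Predecessors: [5, 9]
ES = max(5, 9)
= 9


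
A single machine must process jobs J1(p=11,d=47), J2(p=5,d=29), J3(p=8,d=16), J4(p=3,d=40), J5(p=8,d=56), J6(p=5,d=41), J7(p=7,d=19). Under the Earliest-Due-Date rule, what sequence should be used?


EDD: sort by earliest due date
  J3: d=16, p=8
  J7: d=19, p=7
  J2: d=29, p=5
  J4: d=40, p=3
  J6: d=41, p=5
  J1: d=47, p=11
  J5: d=56, p=8
Order: J3 → J7 → J2 → J4 → J6 → J1 → J5


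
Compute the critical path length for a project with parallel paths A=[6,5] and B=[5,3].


Path A: 6 + 5 = 11
Path B: 5 + 3 = 8
Critical path = longest = max(11, 8)
= 11 (Path A)


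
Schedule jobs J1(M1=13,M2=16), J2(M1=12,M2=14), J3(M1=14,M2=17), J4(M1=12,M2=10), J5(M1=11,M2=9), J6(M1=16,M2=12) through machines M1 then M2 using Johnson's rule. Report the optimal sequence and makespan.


Johnson's rule:
Group 1 (M1≤M2, sort by M1): ['J2', 'J1', 'J3']
Group 2 (M1>M2, sort desc M2): ['J6', 'J4', 'J5']
Sequence: J2 → J1 → J3 → J6 → J4 → J5
Makespan calculation:
  J2: M1 done=12, M2 done=26
  J1: M1 done=25, M2 done=42
  J3: M1 done=39, M2 done=59
  J6: M1 done=55, M2 done=71
  J4: M1 done=67, M2 done=81
  J5: M1 done=78, M2 done=90
= Sequence: J2 → J1 → J3 → J6 → J4 → J5, Makespan: 90


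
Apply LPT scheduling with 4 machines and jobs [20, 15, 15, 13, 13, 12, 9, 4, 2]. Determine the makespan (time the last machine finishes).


Jobs (LPT sorted): [20, 15, 15, 13, 13, 12, 9, 4, 2]
Machines: 4
  J=20 → Machine 1 (load: 0+20=20)
  J=15 → Machine 2 (load: 0+15=15)
  J=15 → Machine 3 (load: 0+15=15)
  J=13 → Machine 4 (load: 0+13=13)
  J=13 → Machine 4 (load: 13+13=26)
  J=12 → Machine 2 (load: 15+12=27)
  J=9 → Machine 3 (load: 15+9=24)
  J=4 → Machine 1 (load: 20+4=24)
  J=2 → Machine 1 (load: 24+2=26)
Machine loads: [26, 27, 24, 26]
Makespan = max = 27 time units


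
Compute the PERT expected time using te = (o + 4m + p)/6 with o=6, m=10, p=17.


te = (o + 4m + p) / 6
= (6 + 4×10 + 17) / 6
= (6 + 40 + 17) / 6
= 63 / 6
= 10.50


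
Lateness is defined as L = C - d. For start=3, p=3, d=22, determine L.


Completion = 3 + 3 = 6
Lateness = C - d = 6 - 22
= -16


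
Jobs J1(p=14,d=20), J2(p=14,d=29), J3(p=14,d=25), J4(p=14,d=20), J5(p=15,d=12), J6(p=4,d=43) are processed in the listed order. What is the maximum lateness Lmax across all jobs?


Lateness per job (L = C - d):
  J1: C=14, d=20, L=-6
  J2: C=28, d=29, L=-1
  J3: C=42, d=25, L=17
  J4: C=56, d=20, L=36
  J5: C=71, d=12, L=59
  J6: C=75, d=43, L=32
Lmax = max(-6, -1, 17, 36, 59, 32)
= 59


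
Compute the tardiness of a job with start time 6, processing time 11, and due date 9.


Completion = start + processing = 6 + 11 = 17
Tardiness = max(0, C - d) = max(0, 17 - 9)
= max(0, 8)
= 8


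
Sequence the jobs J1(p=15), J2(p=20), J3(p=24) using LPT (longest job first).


LPT: sort by longest processing time first
  J3: p=24
  J2: p=20
  J1: p=15
Order: J3 → J2 → J1


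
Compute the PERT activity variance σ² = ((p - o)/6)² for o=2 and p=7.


σ² = ((p - o) / 6)² = (p - o)² / 36
= (7 - 2)² / 36
= 5² / 36
= 25 / 36
= 0.6944


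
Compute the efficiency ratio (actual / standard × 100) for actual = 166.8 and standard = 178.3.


Efficiency = (actual / standard) × 100
= (166.8 / 178.3) × 100
= 93.6%


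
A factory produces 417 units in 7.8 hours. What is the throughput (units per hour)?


Throughput = units / time
= 417 / 7.8
= 53.5 units/hour


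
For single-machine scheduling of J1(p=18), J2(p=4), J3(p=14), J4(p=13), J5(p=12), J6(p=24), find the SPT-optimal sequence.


SPT: sort by shortest processing time
  J2: p=4
  J5: p=12
  J4: p=13
  J3: p=14
  J1: p=18
  J6: p=24
Order: J2 → J5 → J4 → J3 → J1 → J6


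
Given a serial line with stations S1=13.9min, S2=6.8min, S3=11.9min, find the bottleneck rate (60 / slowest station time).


Bottleneck = longest station time
Station times: [13.9, 6.8, 11.9]
Max = 13.9 min
Rate = 60 / 13.9
= 4.32 units/hour (bottleneck: 13.9min)


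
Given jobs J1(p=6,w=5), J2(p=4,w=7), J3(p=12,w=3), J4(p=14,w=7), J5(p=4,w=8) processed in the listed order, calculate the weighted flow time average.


Completion times:
  J1: C=6, w×C=5×6=30
  J2: C=10, w×C=7×10=70
  J3: C=22, w×C=3×22=66
  J4: C=36, w×C=7×36=252
  J5: C=40, w×C=8×40=320
Sum w×C = 738
Sum w = 30
Weighted avg = 738/30
= 24.60


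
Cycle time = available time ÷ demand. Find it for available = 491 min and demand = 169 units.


Cycle time = available time / demand
= 491 / 169
= 2.91 min/unit


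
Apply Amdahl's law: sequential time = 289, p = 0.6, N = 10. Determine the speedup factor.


Amdahl's law: T_p = T × ((1-p) + p/N)
= 289 × ((1-0.6) + 0.6/10)
= 289 × (0.40 + 0.0600)
= 289 × 0.4600
= 132.94
Speedup = 289/132.94
= 2.17×


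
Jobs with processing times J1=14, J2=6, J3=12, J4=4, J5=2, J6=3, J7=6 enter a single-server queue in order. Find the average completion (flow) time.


Completion times:
  J1: completes at 14
  J2: completes at 20
  J3: completes at 32
  J4: completes at 36
  J5: completes at 38
  J6: completes at 41
  J7: completes at 47
Sum = 228
Average = 228/7
= 32.57


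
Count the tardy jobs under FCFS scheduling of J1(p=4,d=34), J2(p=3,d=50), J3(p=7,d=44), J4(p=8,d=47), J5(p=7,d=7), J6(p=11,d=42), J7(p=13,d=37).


Completion vs due date:
  J1: C=4, d=34 → on time
  J2: C=7, d=50 → on time
  J3: C=14, d=44 → on time
  J4: C=22, d=47 → on time
  J5: C=29, d=7 → TARDY
  J6: C=40, d=42 → on time
  J7: C=53, d=37 → TARDY
Tardy jobs: J5, J7
Count = 2


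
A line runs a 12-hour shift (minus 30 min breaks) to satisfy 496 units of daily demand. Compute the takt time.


Available = 12×60 - 30 = 690 min
Takt time = 690 / 496
= 1.39 min/unit


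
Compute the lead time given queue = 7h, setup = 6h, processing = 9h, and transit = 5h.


Lead time = queue + setup + processing + transit
= 7 + 6 + 9 + 5
= 27 hours


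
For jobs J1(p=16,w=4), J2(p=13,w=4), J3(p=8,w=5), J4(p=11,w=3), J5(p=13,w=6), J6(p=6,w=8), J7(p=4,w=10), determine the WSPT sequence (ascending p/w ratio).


WSPT (Smith's rule): sort by p/w ascending
  J7: p/w = 4/10 = 0.400
  J6: p/w = 6/8 = 0.750
  J3: p/w = 8/5 = 1.600
  J5: p/w = 13/6 = 2.167
  J2: p/w = 13/4 = 3.250
  J4: p/w = 11/3 = 3.667
  J1: p/w = 16/4 = 4.000
Order: J7 → J6 → J3 → J5 → J2 → J4 → J1


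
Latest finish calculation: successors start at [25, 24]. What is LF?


LF = min of all successor start times
Successors start at: [25, 24]
LF = min(25, 24)
= 24


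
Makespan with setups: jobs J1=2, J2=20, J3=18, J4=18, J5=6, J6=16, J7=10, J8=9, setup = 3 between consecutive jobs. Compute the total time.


Makespan = Σ processing + (n-1) × setup
= (2 + 20 + 18 + 18 + 6 + 16 + 10 + 9) + (8-1)×3
= 99 + 21
= 120 time units


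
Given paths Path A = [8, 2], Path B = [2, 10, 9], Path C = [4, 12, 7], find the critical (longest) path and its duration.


Path A: 8 + 2 = 10
Path B: 2 + 10 + 9 = 21
Path C: 4 + 12 + 7 = 23
Critical path = longest = max(10, 21, 23)
= 23 (Path C)


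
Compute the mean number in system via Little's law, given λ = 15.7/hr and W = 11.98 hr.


Little's law: L = λ × W
= 15.7 × 11.98
= 188.09


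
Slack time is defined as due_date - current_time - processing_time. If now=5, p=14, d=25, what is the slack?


Slack = due - current_time - processing
= 25 - 5 - 14
= 6


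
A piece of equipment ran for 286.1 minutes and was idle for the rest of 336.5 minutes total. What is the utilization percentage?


Utilization = busy / total × 100
= 286.1 / 336.5 × 100
= 85.0%


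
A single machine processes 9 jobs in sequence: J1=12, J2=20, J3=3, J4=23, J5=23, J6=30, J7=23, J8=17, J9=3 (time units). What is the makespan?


Sequential makespan: sum all processing times
= 12 + 20 + 3 + 23 + 23 + 30 + 23 + 17 + 3
= 154 time units


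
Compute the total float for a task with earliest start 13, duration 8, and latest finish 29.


EF = ES + duration = 13 + 8 = 21
LS = LF - duration = 29 - 8 = 21
Total Float = LF - EF = 29 - 21
(or LS - ES = 21 - 13)
= 8


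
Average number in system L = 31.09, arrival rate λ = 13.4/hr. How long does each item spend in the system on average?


Little's law: L = λW → W = L / λ
= 31.09 / 13.4
= 2.32 hours


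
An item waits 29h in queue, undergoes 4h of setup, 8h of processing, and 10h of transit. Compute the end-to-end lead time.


Lead time = queue + setup + processing + transit
= 29 + 4 + 8 + 10
= 51 hours


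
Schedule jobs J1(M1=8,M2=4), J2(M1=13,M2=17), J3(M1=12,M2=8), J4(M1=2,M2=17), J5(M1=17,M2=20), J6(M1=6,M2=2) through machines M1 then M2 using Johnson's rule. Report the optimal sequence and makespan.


Johnson's rule:
Group 1 (M1≤M2, sort by M1): ['J4', 'J2', 'J5']
Group 2 (M1>M2, sort desc M2): ['J3', 'J1', 'J6']
Sequence: J4 → J2 → J5 → J3 → J1 → J6
Makespan calculation:
  J4: M1 done=2, M2 done=19
  J2: M1 done=15, M2 done=36
  J5: M1 done=32, M2 done=56
  J3: M1 done=44, M2 done=64
  J1: M1 done=52, M2 done=68
  J6: M1 done=58, M2 done=70
= Sequence: J4 → J2 → J5 → J3 → J1 → J6, Makespan: 70


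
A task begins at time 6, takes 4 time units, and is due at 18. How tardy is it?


Completion = start + processing = 6 + 4 = 10
Tardiness = max(0, C - d) = max(0, 10 - 18)
= max(0, -8)
= 0


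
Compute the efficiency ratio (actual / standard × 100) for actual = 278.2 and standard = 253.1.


Efficiency = (actual / standard) × 100
= (278.2 / 253.1) × 100
= 109.9%


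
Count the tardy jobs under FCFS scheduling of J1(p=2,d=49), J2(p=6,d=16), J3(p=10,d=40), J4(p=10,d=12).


Completion vs due date:
  J1: C=2, d=49 → on time
  J2: C=8, d=16 → on time
  J3: C=18, d=40 → on time
  J4: C=28, d=12 → TARDY
Tardy jobs: J4
Count = 1


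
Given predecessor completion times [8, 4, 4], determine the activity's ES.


ES = max of all predecessor completion times
Predecessors: [8, 4, 4]
ES = max(8, 4, 4)
= 8


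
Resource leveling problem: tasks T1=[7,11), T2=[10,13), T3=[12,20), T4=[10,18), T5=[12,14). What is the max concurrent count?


Check each time point for overlaps:
  t=12: 4 tasks active (T2, T3, T4, T5)
Max concurrent = 4


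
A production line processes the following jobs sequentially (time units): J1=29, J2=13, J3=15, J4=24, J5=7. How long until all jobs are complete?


Sequential makespan: sum all processing times
= 29 + 13 + 15 + 24 + 7
= 88 time units


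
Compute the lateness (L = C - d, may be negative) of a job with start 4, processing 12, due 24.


Completion = 4 + 12 = 16
Lateness = C - d = 16 - 24
= -8


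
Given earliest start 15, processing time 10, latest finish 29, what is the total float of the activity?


EF = ES + duration = 15 + 10 = 25
LS = LF - duration = 29 - 10 = 19
Total Float = LF - EF = 29 - 25
(or LS - ES = 19 - 15)
= 4


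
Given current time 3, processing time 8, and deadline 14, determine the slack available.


Slack = due - current_time - processing
= 14 - 3 - 8
= 3


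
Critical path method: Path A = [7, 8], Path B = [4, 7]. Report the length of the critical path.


Path A: 7 + 8 = 15
Path B: 4 + 7 = 11
Critical path = longest = max(15, 11)
= 15 (Path A)


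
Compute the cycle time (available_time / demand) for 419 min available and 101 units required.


Cycle time = available time / demand
= 419 / 101
= 4.15 min/unit


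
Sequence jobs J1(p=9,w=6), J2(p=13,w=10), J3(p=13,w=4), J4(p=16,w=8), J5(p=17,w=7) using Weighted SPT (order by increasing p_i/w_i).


WSPT (Smith's rule): sort by p/w ascending
  J2: p/w = 13/10 = 1.300
  J1: p/w = 9/6 = 1.500
  J4: p/w = 16/8 = 2.000
  J5: p/w = 17/7 = 2.429
  J3: p/w = 13/4 = 3.250
Order: J2 → J1 → J4 → J5 → J3


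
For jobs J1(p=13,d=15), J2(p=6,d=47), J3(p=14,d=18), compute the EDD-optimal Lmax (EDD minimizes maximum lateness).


EDD order: J1 → J3 → J2
Completion and lateness:
  J1: C=13, d=15, L=13-15=-2
  J3: C=27, d=18, L=27-18=9
  J2: C=33, d=47, L=33-47=-14
Lmax = max(-2, 9, -14)
= 9
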